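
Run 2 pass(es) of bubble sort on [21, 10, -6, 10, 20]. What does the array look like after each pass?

After pass 1: [10, -6, 10, 20, 21] (4 swaps)
After pass 2: [-6, 10, 10, 20, 21] (1 swaps)
Total swaps: 5


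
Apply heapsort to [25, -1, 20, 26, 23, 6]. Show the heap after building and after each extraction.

Build heap: [26, 25, 20, -1, 23, 6]
Extract 26: [25, 23, 20, -1, 6, 26]
Extract 25: [23, 6, 20, -1, 25, 26]
Extract 23: [20, 6, -1, 23, 25, 26]
Extract 20: [6, -1, 20, 23, 25, 26]
Extract 6: [-1, 6, 20, 23, 25, 26]


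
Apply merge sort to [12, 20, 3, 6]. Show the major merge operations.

Divide and conquer:
  Merge [12] + [20] -> [12, 20]
  Merge [3] + [6] -> [3, 6]
  Merge [12, 20] + [3, 6] -> [3, 6, 12, 20]


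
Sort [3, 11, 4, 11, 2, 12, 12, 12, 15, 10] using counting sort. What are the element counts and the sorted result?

Count array: [0, 0, 1, 1, 1, 0, 0, 0, 0, 0, 1, 2, 3, 0, 0, 1]
(count[i] = number of elements equal to i)
Cumulative count: [0, 0, 1, 2, 3, 3, 3, 3, 3, 3, 4, 6, 9, 9, 9, 10]
Sorted: [2, 3, 4, 10, 11, 11, 12, 12, 12, 15]


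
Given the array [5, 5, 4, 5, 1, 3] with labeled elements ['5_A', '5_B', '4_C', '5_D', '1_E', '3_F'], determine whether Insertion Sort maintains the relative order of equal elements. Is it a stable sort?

Trace Insertion Sort on the labeled array (the key is the number; the letter only tracks identity):
  Insert 5_B at index 1: [5_A, 5_B, 4_C, 5_D, 1_E, 3_F]
  Insert 4_C at index 0: [4_C, 5_A, 5_B, 5_D, 1_E, 3_F]
  Insert 5_D at index 3: [4_C, 5_A, 5_B, 5_D, 1_E, 3_F]
  Insert 1_E at index 0: [1_E, 4_C, 5_A, 5_B, 5_D, 3_F]
  Insert 3_F at index 1: [1_E, 3_F, 4_C, 5_A, 5_B, 5_D]
Final order: [1_E, 3_F, 4_C, 5_A, 5_B, 5_D]
Equal keys:
  value 5: originally 5_A, 5_B, 5_D; after sorting 5_A, 5_B, 5_D -> order preserved
All equal keys kept their original relative order. Insertion Sort is stable: elements are shifted only while they are strictly greater than the key, so a key is inserted after any equal elements already placed.
Answer: Stable


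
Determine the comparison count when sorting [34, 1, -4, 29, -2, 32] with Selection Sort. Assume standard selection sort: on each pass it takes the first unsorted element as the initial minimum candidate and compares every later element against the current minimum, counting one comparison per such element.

Pass 1: scan indices 1..5 for the minimum = 5 comparison(s); min is -4, place at index 0 -> [-4, 1, 34, 29, -2, 32]
Pass 2: scan indices 2..5 for the minimum = 4 comparison(s); min is -2, place at index 1 -> [-4, -2, 34, 29, 1, 32]
Pass 3: scan indices 3..5 for the minimum = 3 comparison(s); min is 1, place at index 2 -> [-4, -2, 1, 29, 34, 32]
Pass 4: scan indices 4..5 for the minimum = 2 comparison(s); min is 29, place at index 3 -> [-4, -2, 1, 29, 34, 32]
Pass 5: scan indices 5..5 for the minimum = 1 comparison(s); min is 32, place at index 4 -> [-4, -2, 1, 29, 32, 34]
Selection sort always scans the whole unsorted suffix, so the count is (n-1) + (n-2) + ... + 1 = n(n-1)/2 = 6*5/2 = 15 regardless of the input order.
Total comparisons: 5 + 4 + 3 + 2 + 1 = 15


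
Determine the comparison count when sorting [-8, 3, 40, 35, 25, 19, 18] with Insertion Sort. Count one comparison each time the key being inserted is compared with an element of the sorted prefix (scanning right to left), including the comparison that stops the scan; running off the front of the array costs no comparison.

Insert 3: -8 <= 3 (stop) = 1 comparison(s) -> [-8, 3, 40, 35, 25, 19, 18]
Insert 40: 3 <= 40 (stop) = 1 comparison(s) -> [-8, 3, 40, 35, 25, 19, 18]
Insert 35: 40 > 35 (shift), 3 <= 35 (stop) = 2 comparison(s) -> [-8, 3, 35, 40, 25, 19, 18]
Insert 25: 40 > 25 (shift), 35 > 25 (shift), 3 <= 25 (stop) = 3 comparison(s) -> [-8, 3, 25, 35, 40, 19, 18]
Insert 19: 40 > 19 (shift), 35 > 19 (shift), 25 > 19 (shift), 3 <= 19 (stop) = 4 comparison(s) -> [-8, 3, 19, 25, 35, 40, 18]
Insert 18: 40 > 18 (shift), 35 > 18 (shift), 25 > 18 (shift), 19 > 18 (shift), 3 <= 18 (stop) = 5 comparison(s) -> [-8, 3, 18, 19, 25, 35, 40]
Total comparisons: 1 + 1 + 2 + 3 + 4 + 5 = 16


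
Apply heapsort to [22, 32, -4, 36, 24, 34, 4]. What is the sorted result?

Build heap: [36, 32, 34, 22, 24, -4, 4]
Extract 36: [34, 32, 4, 22, 24, -4, 36]
Extract 34: [32, 24, 4, 22, -4, 34, 36]
Extract 32: [24, 22, 4, -4, 32, 34, 36]
Extract 24: [22, -4, 4, 24, 32, 34, 36]
Extract 22: [4, -4, 22, 24, 32, 34, 36]
Extract 4: [-4, 4, 22, 24, 32, 34, 36]


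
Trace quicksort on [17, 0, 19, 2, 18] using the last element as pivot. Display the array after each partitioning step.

Partition 1: pivot=18 at index 3 -> [17, 0, 2, 18, 19]
Partition 2: pivot=2 at index 1 -> [0, 2, 17, 18, 19]


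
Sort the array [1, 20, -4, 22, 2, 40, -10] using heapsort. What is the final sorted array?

Build heap: [40, 22, 1, 20, 2, -4, -10]
Extract 40: [22, 20, 1, -10, 2, -4, 40]
Extract 22: [20, 2, 1, -10, -4, 22, 40]
Extract 20: [2, -4, 1, -10, 20, 22, 40]
Extract 2: [1, -4, -10, 2, 20, 22, 40]
Extract 1: [-4, -10, 1, 2, 20, 22, 40]
Extract -4: [-10, -4, 1, 2, 20, 22, 40]


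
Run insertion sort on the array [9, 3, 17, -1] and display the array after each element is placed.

First element 9 is already 'sorted'
Insert 3: shifted 1 elements -> [3, 9, 17, -1]
Insert 17: shifted 0 elements -> [3, 9, 17, -1]
Insert -1: shifted 3 elements -> [-1, 3, 9, 17]


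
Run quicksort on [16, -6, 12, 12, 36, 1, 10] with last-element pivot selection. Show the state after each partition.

Partition 1: pivot=10 at index 2 -> [-6, 1, 10, 12, 36, 16, 12]
Partition 2: pivot=1 at index 1 -> [-6, 1, 10, 12, 36, 16, 12]
Partition 3: pivot=12 at index 4 -> [-6, 1, 10, 12, 12, 16, 36]
Partition 4: pivot=36 at index 6 -> [-6, 1, 10, 12, 12, 16, 36]


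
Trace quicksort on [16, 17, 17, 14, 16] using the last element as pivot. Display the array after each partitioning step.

Partition 1: pivot=16 at index 2 -> [16, 14, 16, 17, 17]
Partition 2: pivot=14 at index 0 -> [14, 16, 16, 17, 17]
Partition 3: pivot=17 at index 4 -> [14, 16, 16, 17, 17]


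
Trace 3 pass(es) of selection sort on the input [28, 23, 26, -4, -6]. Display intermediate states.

Pass 1: Select minimum -6 at index 4, swap -> [-6, 23, 26, -4, 28]
Pass 2: Select minimum -4 at index 3, swap -> [-6, -4, 26, 23, 28]
Pass 3: Select minimum 23 at index 3, swap -> [-6, -4, 23, 26, 28]


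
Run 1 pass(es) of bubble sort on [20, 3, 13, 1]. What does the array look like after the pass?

After pass 1: [3, 13, 1, 20] (3 swaps)
Total swaps: 3


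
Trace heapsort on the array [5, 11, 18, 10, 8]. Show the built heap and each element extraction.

Build heap: [18, 11, 5, 10, 8]
Extract 18: [11, 10, 5, 8, 18]
Extract 11: [10, 8, 5, 11, 18]
Extract 10: [8, 5, 10, 11, 18]
Extract 8: [5, 8, 10, 11, 18]


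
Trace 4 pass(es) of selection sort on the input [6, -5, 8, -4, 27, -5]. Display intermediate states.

Pass 1: Select minimum -5 at index 1, swap -> [-5, 6, 8, -4, 27, -5]
Pass 2: Select minimum -5 at index 5, swap -> [-5, -5, 8, -4, 27, 6]
Pass 3: Select minimum -4 at index 3, swap -> [-5, -5, -4, 8, 27, 6]
Pass 4: Select minimum 6 at index 5, swap -> [-5, -5, -4, 6, 27, 8]


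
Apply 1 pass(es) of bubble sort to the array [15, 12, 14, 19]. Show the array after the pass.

After pass 1: [12, 14, 15, 19] (2 swaps)
Total swaps: 2


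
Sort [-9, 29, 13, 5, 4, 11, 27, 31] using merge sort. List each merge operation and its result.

Divide and conquer:
  Merge [-9] + [29] -> [-9, 29]
  Merge [13] + [5] -> [5, 13]
  Merge [-9, 29] + [5, 13] -> [-9, 5, 13, 29]
  Merge [4] + [11] -> [4, 11]
  Merge [27] + [31] -> [27, 31]
  Merge [4, 11] + [27, 31] -> [4, 11, 27, 31]
  Merge [-9, 5, 13, 29] + [4, 11, 27, 31] -> [-9, 4, 5, 11, 13, 27, 29, 31]


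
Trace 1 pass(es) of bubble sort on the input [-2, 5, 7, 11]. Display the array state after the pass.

After pass 1: [-2, 5, 7, 11] (0 swaps)
Total swaps: 0


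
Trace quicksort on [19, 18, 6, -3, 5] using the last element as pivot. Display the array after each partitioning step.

Partition 1: pivot=5 at index 1 -> [-3, 5, 6, 19, 18]
Partition 2: pivot=18 at index 3 -> [-3, 5, 6, 18, 19]


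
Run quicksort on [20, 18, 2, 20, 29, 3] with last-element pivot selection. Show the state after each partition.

Partition 1: pivot=3 at index 1 -> [2, 3, 20, 20, 29, 18]
Partition 2: pivot=18 at index 2 -> [2, 3, 18, 20, 29, 20]
Partition 3: pivot=20 at index 4 -> [2, 3, 18, 20, 20, 29]


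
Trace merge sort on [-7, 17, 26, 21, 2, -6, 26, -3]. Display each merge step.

Divide and conquer:
  Merge [-7] + [17] -> [-7, 17]
  Merge [26] + [21] -> [21, 26]
  Merge [-7, 17] + [21, 26] -> [-7, 17, 21, 26]
  Merge [2] + [-6] -> [-6, 2]
  Merge [26] + [-3] -> [-3, 26]
  Merge [-6, 2] + [-3, 26] -> [-6, -3, 2, 26]
  Merge [-7, 17, 21, 26] + [-6, -3, 2, 26] -> [-7, -6, -3, 2, 17, 21, 26, 26]


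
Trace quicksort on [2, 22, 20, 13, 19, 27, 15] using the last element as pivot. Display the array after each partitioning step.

Partition 1: pivot=15 at index 2 -> [2, 13, 15, 22, 19, 27, 20]
Partition 2: pivot=13 at index 1 -> [2, 13, 15, 22, 19, 27, 20]
Partition 3: pivot=20 at index 4 -> [2, 13, 15, 19, 20, 27, 22]
Partition 4: pivot=22 at index 5 -> [2, 13, 15, 19, 20, 22, 27]


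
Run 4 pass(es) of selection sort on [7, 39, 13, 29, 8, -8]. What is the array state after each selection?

Pass 1: Select minimum -8 at index 5, swap -> [-8, 39, 13, 29, 8, 7]
Pass 2: Select minimum 7 at index 5, swap -> [-8, 7, 13, 29, 8, 39]
Pass 3: Select minimum 8 at index 4, swap -> [-8, 7, 8, 29, 13, 39]
Pass 4: Select minimum 13 at index 4, swap -> [-8, 7, 8, 13, 29, 39]


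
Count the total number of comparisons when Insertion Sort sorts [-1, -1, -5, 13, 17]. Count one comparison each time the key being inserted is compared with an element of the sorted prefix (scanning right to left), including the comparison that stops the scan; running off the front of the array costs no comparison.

Insert -1: -1 <= -1 (stop) = 1 comparison(s) -> [-1, -1, -5, 13, 17]
Insert -5: -1 > -5 (shift), -1 > -5 (shift), reached front = 2 comparison(s) -> [-5, -1, -1, 13, 17]
Insert 13: -1 <= 13 (stop) = 1 comparison(s) -> [-5, -1, -1, 13, 17]
Insert 17: 13 <= 17 (stop) = 1 comparison(s) -> [-5, -1, -1, 13, 17]
Total comparisons: 1 + 2 + 1 + 1 = 5


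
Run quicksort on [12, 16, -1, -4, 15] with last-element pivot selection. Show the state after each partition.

Partition 1: pivot=15 at index 3 -> [12, -1, -4, 15, 16]
Partition 2: pivot=-4 at index 0 -> [-4, -1, 12, 15, 16]
Partition 3: pivot=12 at index 2 -> [-4, -1, 12, 15, 16]


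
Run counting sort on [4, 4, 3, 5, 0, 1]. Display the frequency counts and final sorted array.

Count array: [1, 1, 0, 1, 2, 1]
(count[i] = number of elements equal to i)
Cumulative count: [1, 2, 2, 3, 5, 6]
Sorted: [0, 1, 3, 4, 4, 5]


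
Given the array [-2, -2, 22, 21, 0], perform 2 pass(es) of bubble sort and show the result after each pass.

After pass 1: [-2, -2, 21, 0, 22] (2 swaps)
After pass 2: [-2, -2, 0, 21, 22] (1 swaps)
Total swaps: 3


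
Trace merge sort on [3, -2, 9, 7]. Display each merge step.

Divide and conquer:
  Merge [3] + [-2] -> [-2, 3]
  Merge [9] + [7] -> [7, 9]
  Merge [-2, 3] + [7, 9] -> [-2, 3, 7, 9]


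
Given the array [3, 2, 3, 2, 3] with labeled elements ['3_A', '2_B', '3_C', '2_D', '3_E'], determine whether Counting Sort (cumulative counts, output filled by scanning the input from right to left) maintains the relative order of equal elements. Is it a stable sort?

Trace Counting Sort on the labeled array (the key is the number; the letter only tracks identity):
  Counts for values 0..3: [0, 0, 2, 3]
  Cumulative counts: [0, 0, 2, 5]
  Scan right to left: place 3_E at output index 4
  Scan right to left: place 2_D at output index 1
  Scan right to left: place 3_C at output index 3
  Scan right to left: place 2_B at output index 0
  Scan right to left: place 3_A at output index 2
  Output: [2_B, 2_D, 3_A, 3_C, 3_E]
Equal keys:
  value 2: originally 2_B, 2_D; after sorting 2_B, 2_D -> order preserved
  value 3: originally 3_A, 3_C, 3_E; after sorting 3_A, 3_C, 3_E -> order preserved
All equal keys kept their original relative order. Counting Sort is stable: scanning the input right to left with decreasing cumulative counts places later duplicates at later output positions.
Answer: Stable


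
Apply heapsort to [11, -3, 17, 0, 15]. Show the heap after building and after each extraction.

Build heap: [17, 15, 11, 0, -3]
Extract 17: [15, 0, 11, -3, 17]
Extract 15: [11, 0, -3, 15, 17]
Extract 11: [0, -3, 11, 15, 17]
Extract 0: [-3, 0, 11, 15, 17]


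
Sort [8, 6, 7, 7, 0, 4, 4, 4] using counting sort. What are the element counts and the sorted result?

Count array: [1, 0, 0, 0, 3, 0, 1, 2, 1]
(count[i] = number of elements equal to i)
Cumulative count: [1, 1, 1, 1, 4, 4, 5, 7, 8]
Sorted: [0, 4, 4, 4, 6, 7, 7, 8]


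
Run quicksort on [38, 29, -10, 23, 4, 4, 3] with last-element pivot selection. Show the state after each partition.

Partition 1: pivot=3 at index 1 -> [-10, 3, 38, 23, 4, 4, 29]
Partition 2: pivot=29 at index 5 -> [-10, 3, 23, 4, 4, 29, 38]
Partition 3: pivot=4 at index 3 -> [-10, 3, 4, 4, 23, 29, 38]


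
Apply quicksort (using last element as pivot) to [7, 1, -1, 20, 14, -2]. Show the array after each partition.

Partition 1: pivot=-2 at index 0 -> [-2, 1, -1, 20, 14, 7]
Partition 2: pivot=7 at index 3 -> [-2, 1, -1, 7, 14, 20]
Partition 3: pivot=-1 at index 1 -> [-2, -1, 1, 7, 14, 20]
Partition 4: pivot=20 at index 5 -> [-2, -1, 1, 7, 14, 20]


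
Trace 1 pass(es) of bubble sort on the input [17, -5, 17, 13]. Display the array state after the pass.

After pass 1: [-5, 17, 13, 17] (2 swaps)
Total swaps: 2


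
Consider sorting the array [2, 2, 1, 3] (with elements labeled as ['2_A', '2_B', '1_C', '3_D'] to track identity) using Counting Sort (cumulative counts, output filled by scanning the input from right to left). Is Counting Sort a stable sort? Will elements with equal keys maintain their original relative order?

Trace Counting Sort on the labeled array (the key is the number; the letter only tracks identity):
  Counts for values 0..3: [0, 1, 2, 1]
  Cumulative counts: [0, 1, 3, 4]
  Scan right to left: place 3_D at output index 3
  Scan right to left: place 1_C at output index 0
  Scan right to left: place 2_B at output index 2
  Scan right to left: place 2_A at output index 1
  Output: [1_C, 2_A, 2_B, 3_D]
Equal keys:
  value 2: originally 2_A, 2_B; after sorting 2_A, 2_B -> order preserved
All equal keys kept their original relative order. Counting Sort is stable: scanning the input right to left with decreasing cumulative counts places later duplicates at later output positions.
Answer: Stable


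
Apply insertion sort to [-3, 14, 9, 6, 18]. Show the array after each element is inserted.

First element -3 is already 'sorted'
Insert 14: shifted 0 elements -> [-3, 14, 9, 6, 18]
Insert 9: shifted 1 elements -> [-3, 9, 14, 6, 18]
Insert 6: shifted 2 elements -> [-3, 6, 9, 14, 18]
Insert 18: shifted 0 elements -> [-3, 6, 9, 14, 18]


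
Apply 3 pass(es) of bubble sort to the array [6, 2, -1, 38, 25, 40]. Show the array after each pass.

After pass 1: [2, -1, 6, 25, 38, 40] (3 swaps)
After pass 2: [-1, 2, 6, 25, 38, 40] (1 swaps)
After pass 3: [-1, 2, 6, 25, 38, 40] (0 swaps)
Total swaps: 4


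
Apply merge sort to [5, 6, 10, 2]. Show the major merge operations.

Divide and conquer:
  Merge [5] + [6] -> [5, 6]
  Merge [10] + [2] -> [2, 10]
  Merge [5, 6] + [2, 10] -> [2, 5, 6, 10]


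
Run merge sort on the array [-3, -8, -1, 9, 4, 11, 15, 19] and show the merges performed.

Divide and conquer:
  Merge [-3] + [-8] -> [-8, -3]
  Merge [-1] + [9] -> [-1, 9]
  Merge [-8, -3] + [-1, 9] -> [-8, -3, -1, 9]
  Merge [4] + [11] -> [4, 11]
  Merge [15] + [19] -> [15, 19]
  Merge [4, 11] + [15, 19] -> [4, 11, 15, 19]
  Merge [-8, -3, -1, 9] + [4, 11, 15, 19] -> [-8, -3, -1, 4, 9, 11, 15, 19]


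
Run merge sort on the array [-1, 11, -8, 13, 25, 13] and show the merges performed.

Divide and conquer:
  Merge [11] + [-8] -> [-8, 11]
  Merge [-1] + [-8, 11] -> [-8, -1, 11]
  Merge [25] + [13] -> [13, 25]
  Merge [13] + [13, 25] -> [13, 13, 25]
  Merge [-8, -1, 11] + [13, 13, 25] -> [-8, -1, 11, 13, 13, 25]


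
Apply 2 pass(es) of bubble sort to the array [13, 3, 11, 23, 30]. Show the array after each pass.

After pass 1: [3, 11, 13, 23, 30] (2 swaps)
After pass 2: [3, 11, 13, 23, 30] (0 swaps)
Total swaps: 2


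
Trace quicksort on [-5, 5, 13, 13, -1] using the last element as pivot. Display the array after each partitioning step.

Partition 1: pivot=-1 at index 1 -> [-5, -1, 13, 13, 5]
Partition 2: pivot=5 at index 2 -> [-5, -1, 5, 13, 13]
Partition 3: pivot=13 at index 4 -> [-5, -1, 5, 13, 13]


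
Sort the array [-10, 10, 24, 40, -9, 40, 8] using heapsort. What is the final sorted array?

Build heap: [40, 10, 40, -10, -9, 24, 8]
Extract 40: [40, 10, 24, -10, -9, 8, 40]
Extract 40: [24, 10, 8, -10, -9, 40, 40]
Extract 24: [10, -9, 8, -10, 24, 40, 40]
Extract 10: [8, -9, -10, 10, 24, 40, 40]
Extract 8: [-9, -10, 8, 10, 24, 40, 40]
Extract -9: [-10, -9, 8, 10, 24, 40, 40]


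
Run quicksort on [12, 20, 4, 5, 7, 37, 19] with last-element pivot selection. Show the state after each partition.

Partition 1: pivot=19 at index 4 -> [12, 4, 5, 7, 19, 37, 20]
Partition 2: pivot=7 at index 2 -> [4, 5, 7, 12, 19, 37, 20]
Partition 3: pivot=5 at index 1 -> [4, 5, 7, 12, 19, 37, 20]
Partition 4: pivot=20 at index 5 -> [4, 5, 7, 12, 19, 20, 37]


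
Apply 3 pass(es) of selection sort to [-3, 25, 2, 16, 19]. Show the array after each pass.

Pass 1: Select minimum -3 at index 0, swap -> [-3, 25, 2, 16, 19]
Pass 2: Select minimum 2 at index 2, swap -> [-3, 2, 25, 16, 19]
Pass 3: Select minimum 16 at index 3, swap -> [-3, 2, 16, 25, 19]


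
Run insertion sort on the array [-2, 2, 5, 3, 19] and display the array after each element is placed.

First element -2 is already 'sorted'
Insert 2: shifted 0 elements -> [-2, 2, 5, 3, 19]
Insert 5: shifted 0 elements -> [-2, 2, 5, 3, 19]
Insert 3: shifted 1 elements -> [-2, 2, 3, 5, 19]
Insert 19: shifted 0 elements -> [-2, 2, 3, 5, 19]


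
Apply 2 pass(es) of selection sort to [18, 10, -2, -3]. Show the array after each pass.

Pass 1: Select minimum -3 at index 3, swap -> [-3, 10, -2, 18]
Pass 2: Select minimum -2 at index 2, swap -> [-3, -2, 10, 18]


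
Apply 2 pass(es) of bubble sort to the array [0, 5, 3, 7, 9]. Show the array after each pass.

After pass 1: [0, 3, 5, 7, 9] (1 swaps)
After pass 2: [0, 3, 5, 7, 9] (0 swaps)
Total swaps: 1


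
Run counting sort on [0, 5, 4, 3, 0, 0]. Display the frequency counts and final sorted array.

Count array: [3, 0, 0, 1, 1, 1]
(count[i] = number of elements equal to i)
Cumulative count: [3, 3, 3, 4, 5, 6]
Sorted: [0, 0, 0, 3, 4, 5]


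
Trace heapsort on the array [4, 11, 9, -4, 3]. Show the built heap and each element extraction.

Build heap: [11, 4, 9, -4, 3]
Extract 11: [9, 4, 3, -4, 11]
Extract 9: [4, -4, 3, 9, 11]
Extract 4: [3, -4, 4, 9, 11]
Extract 3: [-4, 3, 4, 9, 11]


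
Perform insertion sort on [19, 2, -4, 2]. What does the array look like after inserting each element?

First element 19 is already 'sorted'
Insert 2: shifted 1 elements -> [2, 19, -4, 2]
Insert -4: shifted 2 elements -> [-4, 2, 19, 2]
Insert 2: shifted 1 elements -> [-4, 2, 2, 19]


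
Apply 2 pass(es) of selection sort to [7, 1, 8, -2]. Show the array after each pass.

Pass 1: Select minimum -2 at index 3, swap -> [-2, 1, 8, 7]
Pass 2: Select minimum 1 at index 1, swap -> [-2, 1, 8, 7]


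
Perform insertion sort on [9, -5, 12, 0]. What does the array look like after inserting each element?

First element 9 is already 'sorted'
Insert -5: shifted 1 elements -> [-5, 9, 12, 0]
Insert 12: shifted 0 elements -> [-5, 9, 12, 0]
Insert 0: shifted 2 elements -> [-5, 0, 9, 12]


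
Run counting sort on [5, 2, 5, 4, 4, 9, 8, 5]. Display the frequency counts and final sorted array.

Count array: [0, 0, 1, 0, 2, 3, 0, 0, 1, 1]
(count[i] = number of elements equal to i)
Cumulative count: [0, 0, 1, 1, 3, 6, 6, 6, 7, 8]
Sorted: [2, 4, 4, 5, 5, 5, 8, 9]


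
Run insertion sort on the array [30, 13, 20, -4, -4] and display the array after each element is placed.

First element 30 is already 'sorted'
Insert 13: shifted 1 elements -> [13, 30, 20, -4, -4]
Insert 20: shifted 1 elements -> [13, 20, 30, -4, -4]
Insert -4: shifted 3 elements -> [-4, 13, 20, 30, -4]
Insert -4: shifted 3 elements -> [-4, -4, 13, 20, 30]


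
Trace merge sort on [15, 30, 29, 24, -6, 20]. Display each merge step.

Divide and conquer:
  Merge [30] + [29] -> [29, 30]
  Merge [15] + [29, 30] -> [15, 29, 30]
  Merge [-6] + [20] -> [-6, 20]
  Merge [24] + [-6, 20] -> [-6, 20, 24]
  Merge [15, 29, 30] + [-6, 20, 24] -> [-6, 15, 20, 24, 29, 30]


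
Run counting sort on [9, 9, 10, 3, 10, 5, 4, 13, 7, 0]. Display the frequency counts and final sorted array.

Count array: [1, 0, 0, 1, 1, 1, 0, 1, 0, 2, 2, 0, 0, 1]
(count[i] = number of elements equal to i)
Cumulative count: [1, 1, 1, 2, 3, 4, 4, 5, 5, 7, 9, 9, 9, 10]
Sorted: [0, 3, 4, 5, 7, 9, 9, 10, 10, 13]


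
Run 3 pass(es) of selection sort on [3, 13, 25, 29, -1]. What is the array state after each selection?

Pass 1: Select minimum -1 at index 4, swap -> [-1, 13, 25, 29, 3]
Pass 2: Select minimum 3 at index 4, swap -> [-1, 3, 25, 29, 13]
Pass 3: Select minimum 13 at index 4, swap -> [-1, 3, 13, 29, 25]


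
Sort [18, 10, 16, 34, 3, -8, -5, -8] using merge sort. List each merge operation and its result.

Divide and conquer:
  Merge [18] + [10] -> [10, 18]
  Merge [16] + [34] -> [16, 34]
  Merge [10, 18] + [16, 34] -> [10, 16, 18, 34]
  Merge [3] + [-8] -> [-8, 3]
  Merge [-5] + [-8] -> [-8, -5]
  Merge [-8, 3] + [-8, -5] -> [-8, -8, -5, 3]
  Merge [10, 16, 18, 34] + [-8, -8, -5, 3] -> [-8, -8, -5, 3, 10, 16, 18, 34]


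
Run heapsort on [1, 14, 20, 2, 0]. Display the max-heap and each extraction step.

Build heap: [20, 14, 1, 2, 0]
Extract 20: [14, 2, 1, 0, 20]
Extract 14: [2, 0, 1, 14, 20]
Extract 2: [1, 0, 2, 14, 20]
Extract 1: [0, 1, 2, 14, 20]


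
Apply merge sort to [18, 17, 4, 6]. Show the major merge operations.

Divide and conquer:
  Merge [18] + [17] -> [17, 18]
  Merge [4] + [6] -> [4, 6]
  Merge [17, 18] + [4, 6] -> [4, 6, 17, 18]


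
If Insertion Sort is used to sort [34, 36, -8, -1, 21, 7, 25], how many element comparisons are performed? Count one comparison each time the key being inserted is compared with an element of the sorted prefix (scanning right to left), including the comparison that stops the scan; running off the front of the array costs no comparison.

Insert 36: 34 <= 36 (stop) = 1 comparison(s) -> [34, 36, -8, -1, 21, 7, 25]
Insert -8: 36 > -8 (shift), 34 > -8 (shift), reached front = 2 comparison(s) -> [-8, 34, 36, -1, 21, 7, 25]
Insert -1: 36 > -1 (shift), 34 > -1 (shift), -8 <= -1 (stop) = 3 comparison(s) -> [-8, -1, 34, 36, 21, 7, 25]
Insert 21: 36 > 21 (shift), 34 > 21 (shift), -1 <= 21 (stop) = 3 comparison(s) -> [-8, -1, 21, 34, 36, 7, 25]
Insert 7: 36 > 7 (shift), 34 > 7 (shift), 21 > 7 (shift), -1 <= 7 (stop) = 4 comparison(s) -> [-8, -1, 7, 21, 34, 36, 25]
Insert 25: 36 > 25 (shift), 34 > 25 (shift), 21 <= 25 (stop) = 3 comparison(s) -> [-8, -1, 7, 21, 25, 34, 36]
Total comparisons: 1 + 2 + 3 + 3 + 4 + 3 = 16


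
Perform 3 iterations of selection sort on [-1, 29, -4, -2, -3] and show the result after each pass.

Pass 1: Select minimum -4 at index 2, swap -> [-4, 29, -1, -2, -3]
Pass 2: Select minimum -3 at index 4, swap -> [-4, -3, -1, -2, 29]
Pass 3: Select minimum -2 at index 3, swap -> [-4, -3, -2, -1, 29]


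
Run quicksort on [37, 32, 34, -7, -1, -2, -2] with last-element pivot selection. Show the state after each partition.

Partition 1: pivot=-2 at index 2 -> [-7, -2, -2, 37, -1, 32, 34]
Partition 2: pivot=-2 at index 1 -> [-7, -2, -2, 37, -1, 32, 34]
Partition 3: pivot=34 at index 5 -> [-7, -2, -2, -1, 32, 34, 37]
Partition 4: pivot=32 at index 4 -> [-7, -2, -2, -1, 32, 34, 37]


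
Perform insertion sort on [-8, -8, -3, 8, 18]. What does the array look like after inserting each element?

First element -8 is already 'sorted'
Insert -8: shifted 0 elements -> [-8, -8, -3, 8, 18]
Insert -3: shifted 0 elements -> [-8, -8, -3, 8, 18]
Insert 8: shifted 0 elements -> [-8, -8, -3, 8, 18]
Insert 18: shifted 0 elements -> [-8, -8, -3, 8, 18]


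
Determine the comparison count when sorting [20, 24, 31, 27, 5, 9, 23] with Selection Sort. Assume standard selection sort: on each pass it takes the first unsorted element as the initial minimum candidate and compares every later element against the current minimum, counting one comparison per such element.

Pass 1: scan indices 1..6 for the minimum = 6 comparison(s); min is 5, place at index 0 -> [5, 24, 31, 27, 20, 9, 23]
Pass 2: scan indices 2..6 for the minimum = 5 comparison(s); min is 9, place at index 1 -> [5, 9, 31, 27, 20, 24, 23]
Pass 3: scan indices 3..6 for the minimum = 4 comparison(s); min is 20, place at index 2 -> [5, 9, 20, 27, 31, 24, 23]
Pass 4: scan indices 4..6 for the minimum = 3 comparison(s); min is 23, place at index 3 -> [5, 9, 20, 23, 31, 24, 27]
Pass 5: scan indices 5..6 for the minimum = 2 comparison(s); min is 24, place at index 4 -> [5, 9, 20, 23, 24, 31, 27]
Pass 6: scan indices 6..6 for the minimum = 1 comparison(s); min is 27, place at index 5 -> [5, 9, 20, 23, 24, 27, 31]
Selection sort always scans the whole unsorted suffix, so the count is (n-1) + (n-2) + ... + 1 = n(n-1)/2 = 7*6/2 = 21 regardless of the input order.
Total comparisons: 6 + 5 + 4 + 3 + 2 + 1 = 21


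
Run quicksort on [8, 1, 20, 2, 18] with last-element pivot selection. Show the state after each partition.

Partition 1: pivot=18 at index 3 -> [8, 1, 2, 18, 20]
Partition 2: pivot=2 at index 1 -> [1, 2, 8, 18, 20]


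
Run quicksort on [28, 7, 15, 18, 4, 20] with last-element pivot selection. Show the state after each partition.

Partition 1: pivot=20 at index 4 -> [7, 15, 18, 4, 20, 28]
Partition 2: pivot=4 at index 0 -> [4, 15, 18, 7, 20, 28]
Partition 3: pivot=7 at index 1 -> [4, 7, 18, 15, 20, 28]
Partition 4: pivot=15 at index 2 -> [4, 7, 15, 18, 20, 28]


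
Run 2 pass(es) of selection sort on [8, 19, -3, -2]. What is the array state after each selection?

Pass 1: Select minimum -3 at index 2, swap -> [-3, 19, 8, -2]
Pass 2: Select minimum -2 at index 3, swap -> [-3, -2, 8, 19]


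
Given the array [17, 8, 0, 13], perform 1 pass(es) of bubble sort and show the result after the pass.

After pass 1: [8, 0, 13, 17] (3 swaps)
Total swaps: 3


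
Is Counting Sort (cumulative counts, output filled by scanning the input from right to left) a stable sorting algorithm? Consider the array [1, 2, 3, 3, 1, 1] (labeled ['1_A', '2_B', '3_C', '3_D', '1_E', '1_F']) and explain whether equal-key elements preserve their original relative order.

Trace Counting Sort on the labeled array (the key is the number; the letter only tracks identity):
  Counts for values 0..3: [0, 3, 1, 2]
  Cumulative counts: [0, 3, 4, 6]
  Scan right to left: place 1_F at output index 2
  Scan right to left: place 1_E at output index 1
  Scan right to left: place 3_D at output index 5
  Scan right to left: place 3_C at output index 4
  Scan right to left: place 2_B at output index 3
  Scan right to left: place 1_A at output index 0
  Output: [1_A, 1_E, 1_F, 2_B, 3_C, 3_D]
Equal keys:
  value 1: originally 1_A, 1_E, 1_F; after sorting 1_A, 1_E, 1_F -> order preserved
  value 3: originally 3_C, 3_D; after sorting 3_C, 3_D -> order preserved
All equal keys kept their original relative order. Counting Sort is stable: scanning the input right to left with decreasing cumulative counts places later duplicates at later output positions.
Answer: Stable


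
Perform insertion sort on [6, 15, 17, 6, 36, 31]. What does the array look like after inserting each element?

First element 6 is already 'sorted'
Insert 15: shifted 0 elements -> [6, 15, 17, 6, 36, 31]
Insert 17: shifted 0 elements -> [6, 15, 17, 6, 36, 31]
Insert 6: shifted 2 elements -> [6, 6, 15, 17, 36, 31]
Insert 36: shifted 0 elements -> [6, 6, 15, 17, 36, 31]
Insert 31: shifted 1 elements -> [6, 6, 15, 17, 31, 36]


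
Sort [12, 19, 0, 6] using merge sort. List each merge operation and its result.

Divide and conquer:
  Merge [12] + [19] -> [12, 19]
  Merge [0] + [6] -> [0, 6]
  Merge [12, 19] + [0, 6] -> [0, 6, 12, 19]


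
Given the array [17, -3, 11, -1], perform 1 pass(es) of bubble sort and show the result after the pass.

After pass 1: [-3, 11, -1, 17] (3 swaps)
Total swaps: 3


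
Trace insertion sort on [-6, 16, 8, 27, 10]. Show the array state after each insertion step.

First element -6 is already 'sorted'
Insert 16: shifted 0 elements -> [-6, 16, 8, 27, 10]
Insert 8: shifted 1 elements -> [-6, 8, 16, 27, 10]
Insert 27: shifted 0 elements -> [-6, 8, 16, 27, 10]
Insert 10: shifted 2 elements -> [-6, 8, 10, 16, 27]


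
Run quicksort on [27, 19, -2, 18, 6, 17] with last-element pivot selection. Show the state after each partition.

Partition 1: pivot=17 at index 2 -> [-2, 6, 17, 18, 19, 27]
Partition 2: pivot=6 at index 1 -> [-2, 6, 17, 18, 19, 27]
Partition 3: pivot=27 at index 5 -> [-2, 6, 17, 18, 19, 27]
Partition 4: pivot=19 at index 4 -> [-2, 6, 17, 18, 19, 27]


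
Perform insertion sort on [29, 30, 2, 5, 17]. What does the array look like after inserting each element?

First element 29 is already 'sorted'
Insert 30: shifted 0 elements -> [29, 30, 2, 5, 17]
Insert 2: shifted 2 elements -> [2, 29, 30, 5, 17]
Insert 5: shifted 2 elements -> [2, 5, 29, 30, 17]
Insert 17: shifted 2 elements -> [2, 5, 17, 29, 30]


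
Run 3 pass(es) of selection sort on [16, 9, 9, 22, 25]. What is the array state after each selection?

Pass 1: Select minimum 9 at index 1, swap -> [9, 16, 9, 22, 25]
Pass 2: Select minimum 9 at index 2, swap -> [9, 9, 16, 22, 25]
Pass 3: Select minimum 16 at index 2, swap -> [9, 9, 16, 22, 25]


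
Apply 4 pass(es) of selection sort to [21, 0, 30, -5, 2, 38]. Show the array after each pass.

Pass 1: Select minimum -5 at index 3, swap -> [-5, 0, 30, 21, 2, 38]
Pass 2: Select minimum 0 at index 1, swap -> [-5, 0, 30, 21, 2, 38]
Pass 3: Select minimum 2 at index 4, swap -> [-5, 0, 2, 21, 30, 38]
Pass 4: Select minimum 21 at index 3, swap -> [-5, 0, 2, 21, 30, 38]


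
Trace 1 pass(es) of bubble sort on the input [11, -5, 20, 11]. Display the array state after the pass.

After pass 1: [-5, 11, 11, 20] (2 swaps)
Total swaps: 2


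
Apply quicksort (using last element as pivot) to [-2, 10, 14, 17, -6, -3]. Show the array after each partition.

Partition 1: pivot=-3 at index 1 -> [-6, -3, 14, 17, -2, 10]
Partition 2: pivot=10 at index 3 -> [-6, -3, -2, 10, 14, 17]
Partition 3: pivot=17 at index 5 -> [-6, -3, -2, 10, 14, 17]


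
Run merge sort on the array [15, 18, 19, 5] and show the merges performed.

Divide and conquer:
  Merge [15] + [18] -> [15, 18]
  Merge [19] + [5] -> [5, 19]
  Merge [15, 18] + [5, 19] -> [5, 15, 18, 19]


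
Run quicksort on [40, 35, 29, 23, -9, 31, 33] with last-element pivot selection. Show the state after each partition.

Partition 1: pivot=33 at index 4 -> [29, 23, -9, 31, 33, 35, 40]
Partition 2: pivot=31 at index 3 -> [29, 23, -9, 31, 33, 35, 40]
Partition 3: pivot=-9 at index 0 -> [-9, 23, 29, 31, 33, 35, 40]
Partition 4: pivot=29 at index 2 -> [-9, 23, 29, 31, 33, 35, 40]
Partition 5: pivot=40 at index 6 -> [-9, 23, 29, 31, 33, 35, 40]


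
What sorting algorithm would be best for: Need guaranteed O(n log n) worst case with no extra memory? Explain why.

Best choice: Heapsort
Reason: Heapsort is O(n log n) worst case and sorts in-place; quicksort can degrade to O(n^2)


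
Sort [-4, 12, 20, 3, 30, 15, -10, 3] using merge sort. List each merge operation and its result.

Divide and conquer:
  Merge [-4] + [12] -> [-4, 12]
  Merge [20] + [3] -> [3, 20]
  Merge [-4, 12] + [3, 20] -> [-4, 3, 12, 20]
  Merge [30] + [15] -> [15, 30]
  Merge [-10] + [3] -> [-10, 3]
  Merge [15, 30] + [-10, 3] -> [-10, 3, 15, 30]
  Merge [-4, 3, 12, 20] + [-10, 3, 15, 30] -> [-10, -4, 3, 3, 12, 15, 20, 30]


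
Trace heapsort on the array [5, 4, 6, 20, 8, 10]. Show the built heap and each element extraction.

Build heap: [20, 8, 10, 4, 5, 6]
Extract 20: [10, 8, 6, 4, 5, 20]
Extract 10: [8, 5, 6, 4, 10, 20]
Extract 8: [6, 5, 4, 8, 10, 20]
Extract 6: [5, 4, 6, 8, 10, 20]
Extract 5: [4, 5, 6, 8, 10, 20]


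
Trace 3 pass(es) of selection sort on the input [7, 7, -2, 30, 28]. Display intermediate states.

Pass 1: Select minimum -2 at index 2, swap -> [-2, 7, 7, 30, 28]
Pass 2: Select minimum 7 at index 1, swap -> [-2, 7, 7, 30, 28]
Pass 3: Select minimum 7 at index 2, swap -> [-2, 7, 7, 30, 28]


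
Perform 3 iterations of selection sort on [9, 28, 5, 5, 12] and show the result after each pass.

Pass 1: Select minimum 5 at index 2, swap -> [5, 28, 9, 5, 12]
Pass 2: Select minimum 5 at index 3, swap -> [5, 5, 9, 28, 12]
Pass 3: Select minimum 9 at index 2, swap -> [5, 5, 9, 28, 12]


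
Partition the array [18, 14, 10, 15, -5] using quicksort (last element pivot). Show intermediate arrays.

Partition 1: pivot=-5 at index 0 -> [-5, 14, 10, 15, 18]
Partition 2: pivot=18 at index 4 -> [-5, 14, 10, 15, 18]
Partition 3: pivot=15 at index 3 -> [-5, 14, 10, 15, 18]
Partition 4: pivot=10 at index 1 -> [-5, 10, 14, 15, 18]


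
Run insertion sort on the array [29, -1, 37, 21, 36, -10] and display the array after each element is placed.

First element 29 is already 'sorted'
Insert -1: shifted 1 elements -> [-1, 29, 37, 21, 36, -10]
Insert 37: shifted 0 elements -> [-1, 29, 37, 21, 36, -10]
Insert 21: shifted 2 elements -> [-1, 21, 29, 37, 36, -10]
Insert 36: shifted 1 elements -> [-1, 21, 29, 36, 37, -10]
Insert -10: shifted 5 elements -> [-10, -1, 21, 29, 36, 37]


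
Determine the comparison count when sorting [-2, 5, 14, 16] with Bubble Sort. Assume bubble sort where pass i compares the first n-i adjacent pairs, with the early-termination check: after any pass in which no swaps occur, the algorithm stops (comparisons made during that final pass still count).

Pass 1: compare adjacent pairs (0,1)..(2,3) = 3 comparison(s), 0 swap(s) -> [-2, 5, 14, 16]
No swaps in this pass, so bubble sort stops here.
Total comparisons: 3 = 3


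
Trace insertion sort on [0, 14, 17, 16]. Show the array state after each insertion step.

First element 0 is already 'sorted'
Insert 14: shifted 0 elements -> [0, 14, 17, 16]
Insert 17: shifted 0 elements -> [0, 14, 17, 16]
Insert 16: shifted 1 elements -> [0, 14, 16, 17]


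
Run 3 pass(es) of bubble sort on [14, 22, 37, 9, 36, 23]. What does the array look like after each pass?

After pass 1: [14, 22, 9, 36, 23, 37] (3 swaps)
After pass 2: [14, 9, 22, 23, 36, 37] (2 swaps)
After pass 3: [9, 14, 22, 23, 36, 37] (1 swaps)
Total swaps: 6


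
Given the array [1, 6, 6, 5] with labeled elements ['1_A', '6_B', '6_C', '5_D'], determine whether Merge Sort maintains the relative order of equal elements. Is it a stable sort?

Trace Merge Sort on the labeled array (the key is the number; the letter only tracks identity):
  Merge [1_A] + [6_B] -> [1_A, 6_B]
  Merge [6_C] + [5_D] -> [5_D, 6_C]
  Merge [1_A, 6_B] + [5_D, 6_C] -> [1_A, 5_D, 6_B, 6_C]
Final order: [1_A, 5_D, 6_B, 6_C]
Equal keys:
  value 6: originally 6_B, 6_C; after sorting 6_B, 6_C -> order preserved
All equal keys kept their original relative order. Merge Sort is stable: when the heads of the two halves are equal the merge takes from the left half first.
Answer: Stable


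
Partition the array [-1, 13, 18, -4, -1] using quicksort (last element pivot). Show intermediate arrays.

Partition 1: pivot=-1 at index 2 -> [-1, -4, -1, 13, 18]
Partition 2: pivot=-4 at index 0 -> [-4, -1, -1, 13, 18]
Partition 3: pivot=18 at index 4 -> [-4, -1, -1, 13, 18]


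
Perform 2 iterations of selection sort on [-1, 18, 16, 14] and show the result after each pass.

Pass 1: Select minimum -1 at index 0, swap -> [-1, 18, 16, 14]
Pass 2: Select minimum 14 at index 3, swap -> [-1, 14, 16, 18]


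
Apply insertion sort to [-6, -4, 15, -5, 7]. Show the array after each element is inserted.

First element -6 is already 'sorted'
Insert -4: shifted 0 elements -> [-6, -4, 15, -5, 7]
Insert 15: shifted 0 elements -> [-6, -4, 15, -5, 7]
Insert -5: shifted 2 elements -> [-6, -5, -4, 15, 7]
Insert 7: shifted 1 elements -> [-6, -5, -4, 7, 15]


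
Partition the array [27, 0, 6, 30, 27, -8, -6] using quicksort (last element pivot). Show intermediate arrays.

Partition 1: pivot=-6 at index 1 -> [-8, -6, 6, 30, 27, 27, 0]
Partition 2: pivot=0 at index 2 -> [-8, -6, 0, 30, 27, 27, 6]
Partition 3: pivot=6 at index 3 -> [-8, -6, 0, 6, 27, 27, 30]
Partition 4: pivot=30 at index 6 -> [-8, -6, 0, 6, 27, 27, 30]
Partition 5: pivot=27 at index 5 -> [-8, -6, 0, 6, 27, 27, 30]


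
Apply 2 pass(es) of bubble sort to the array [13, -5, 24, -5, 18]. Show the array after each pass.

After pass 1: [-5, 13, -5, 18, 24] (3 swaps)
After pass 2: [-5, -5, 13, 18, 24] (1 swaps)
Total swaps: 4


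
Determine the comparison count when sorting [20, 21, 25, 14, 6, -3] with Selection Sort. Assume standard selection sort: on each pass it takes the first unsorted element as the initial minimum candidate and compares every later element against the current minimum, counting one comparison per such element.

Pass 1: scan indices 1..5 for the minimum = 5 comparison(s); min is -3, place at index 0 -> [-3, 21, 25, 14, 6, 20]
Pass 2: scan indices 2..5 for the minimum = 4 comparison(s); min is 6, place at index 1 -> [-3, 6, 25, 14, 21, 20]
Pass 3: scan indices 3..5 for the minimum = 3 comparison(s); min is 14, place at index 2 -> [-3, 6, 14, 25, 21, 20]
Pass 4: scan indices 4..5 for the minimum = 2 comparison(s); min is 20, place at index 3 -> [-3, 6, 14, 20, 21, 25]
Pass 5: scan indices 5..5 for the minimum = 1 comparison(s); min is 21, place at index 4 -> [-3, 6, 14, 20, 21, 25]
Selection sort always scans the whole unsorted suffix, so the count is (n-1) + (n-2) + ... + 1 = n(n-1)/2 = 6*5/2 = 15 regardless of the input order.
Total comparisons: 5 + 4 + 3 + 2 + 1 = 15


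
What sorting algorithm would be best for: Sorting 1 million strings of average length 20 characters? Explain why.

Best choice: MSD radix sort or Mergesort
Reason: MSD radix sort is a non-comparison sort that buckets the strings by successive character positions, running in time proportional to the total number of characters examined rather than O(n log n) string comparisons; mergesort is a stable O(n log n)-comparison alternative that works for arbitrary variable-length keys


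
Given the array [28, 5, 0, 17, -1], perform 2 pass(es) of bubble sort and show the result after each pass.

After pass 1: [5, 0, 17, -1, 28] (4 swaps)
After pass 2: [0, 5, -1, 17, 28] (2 swaps)
Total swaps: 6


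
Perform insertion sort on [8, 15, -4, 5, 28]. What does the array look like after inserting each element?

First element 8 is already 'sorted'
Insert 15: shifted 0 elements -> [8, 15, -4, 5, 28]
Insert -4: shifted 2 elements -> [-4, 8, 15, 5, 28]
Insert 5: shifted 2 elements -> [-4, 5, 8, 15, 28]
Insert 28: shifted 0 elements -> [-4, 5, 8, 15, 28]


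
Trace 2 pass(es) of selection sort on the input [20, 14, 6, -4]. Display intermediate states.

Pass 1: Select minimum -4 at index 3, swap -> [-4, 14, 6, 20]
Pass 2: Select minimum 6 at index 2, swap -> [-4, 6, 14, 20]


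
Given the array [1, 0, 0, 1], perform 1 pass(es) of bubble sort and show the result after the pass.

After pass 1: [0, 0, 1, 1] (2 swaps)
Total swaps: 2


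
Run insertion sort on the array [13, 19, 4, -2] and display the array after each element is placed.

First element 13 is already 'sorted'
Insert 19: shifted 0 elements -> [13, 19, 4, -2]
Insert 4: shifted 2 elements -> [4, 13, 19, -2]
Insert -2: shifted 3 elements -> [-2, 4, 13, 19]
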